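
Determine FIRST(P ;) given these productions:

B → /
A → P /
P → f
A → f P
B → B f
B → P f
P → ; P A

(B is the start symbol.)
{ ';', 'f' }

FIRST sets of the non-terminals involved (from the grammar, by fixed-point iteration):
  FIRST(P) = { ';', 'f' }

To compute FIRST(P ;), process the symbols left to right:
Symbol P is a non-terminal. Add FIRST(P) \ {ε} = { ';', 'f' }
P is not nullable (ε ∉ FIRST(P)), so stop here.
FIRST(P ;) = { ';', 'f' }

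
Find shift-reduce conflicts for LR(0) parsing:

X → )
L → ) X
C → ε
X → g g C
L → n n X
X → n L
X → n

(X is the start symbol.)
Augment with X' → X and build the canonical LR(0) collection (I0 = CLOSURE({[X' → . X]}), then GOTO on every symbol after a dot until no new states appear). It has 13 states:
  I0: { [X → . )], [X → . g g C], [X → . n L], [X → . n], [X' → . X] }  — shift
  I1: { [X → ) .] }  — reduce
  I2: { [X' → X .] }  — accept
  I3: { [X → g . g C] }  — shift
  I4: { [L → . ) X], [L → . n n X], [X → n . L], [X → n .] }  — shift, reduce
  I5: { [L → ) . X], [X → . )], [X → . g g C], [X → . n L], [X → . n] }  — shift
  I6: { [X → n L .] }  — reduce
  I7: { [L → n . n X] }  — shift
  I8: { [L → n n . X], [X → . )], [X → . g g C], [X → . n L], [X → . n] }  — shift
  I9: { [L → n n X .] }  — reduce
  I10: { [L → ) X .] }  — reduce
  I11: { [C → .], [X → g g . C] }  — reduce
  I12: { [X → g g C .] }  — reduce

I4 contains reduce item [X → n .] and shift items [L → . ) X], [L → . n n X] — shift-reduce conflict.

Answer: Yes — I4: [X → n .] vs [L → . ) X]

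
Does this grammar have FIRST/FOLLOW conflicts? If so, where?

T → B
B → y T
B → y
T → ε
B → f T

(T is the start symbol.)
No FIRST/FOLLOW conflicts.

Nullable non-terminals: T.
FIRST sets used below: FIRST(B) = { 'f', 'y' }

T: nullable alternative(s) T → ε; FOLLOW(T) = { $ }
  T → B: FIRST \ {ε} = { 'f', 'y' } — disjoint from FOLLOW(T)
  T → ε: FIRST \ {ε} = { } — this is the only nullable alternative, skip

B has no nullable alternative, so no FIRST/FOLLOW check is needed there.

No FIRST/FOLLOW conflicts found.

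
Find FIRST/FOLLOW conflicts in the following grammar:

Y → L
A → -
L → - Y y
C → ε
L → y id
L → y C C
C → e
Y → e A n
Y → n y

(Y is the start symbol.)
Nullable non-terminals: C.

C: nullable alternative(s) C → ε; FOLLOW(C) = { $, 'e', 'y' }
  C → ε: FIRST \ {ε} = { } — this is the only nullable alternative, skip
  C → e: FIRST \ {ε} = { 'e' } — overlaps FOLLOW(C) on { 'e' }: CONFLICT

A, L, Y have no nullable alternative, so no FIRST/FOLLOW check is needed there.

So the grammar has 1 FIRST/FOLLOW conflict (marked CONFLICT above).

Answer: Yes. C → e with FOLLOW(C) on { 'e' }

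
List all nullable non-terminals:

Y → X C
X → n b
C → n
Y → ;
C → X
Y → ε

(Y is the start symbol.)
A non-terminal is nullable if it can derive ε (the empty string): either it has an ε-production, or it has a production whose right-hand side consists entirely of nullable non-terminals.

ε-productions: Y → ε
So Y is immediately nullable.
No further non-terminal can be added: every production for the remaining non-terminals contains a terminal or a non-nullable non-terminal.
Nullable = { 'Y' }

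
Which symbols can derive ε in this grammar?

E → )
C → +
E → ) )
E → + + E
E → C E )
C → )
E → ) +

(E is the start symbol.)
None

A non-terminal is nullable if it can derive ε (the empty string): either it has an ε-production, or it has a production whose right-hand side consists entirely of nullable non-terminals.

There are no ε-productions, so no non-terminal can derive ε.
No non-terminals are nullable.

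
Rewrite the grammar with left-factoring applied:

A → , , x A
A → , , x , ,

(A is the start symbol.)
A → , , x A'
A' → A
A' → , ,

Left-factoring transforms A → αβ₁ | αβ₂ into A → αA' and A' → β₁ | β₂
(α is the longest common prefix among the alternatives). Repeat until
no nonterminal has two alternatives with a common prefix.

Round 1: A has alternatives sharing prefix ', , x'. Introduce A': A → , , x A'
  Add: A' → A
  Add: A' → , ,

No remaining common prefixes — done.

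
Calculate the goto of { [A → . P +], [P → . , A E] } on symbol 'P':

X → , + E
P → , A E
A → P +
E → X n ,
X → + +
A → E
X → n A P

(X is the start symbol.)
GOTO(I, 'P') = CLOSURE({ [A → αX.β] : [A → α.Xβ] ∈ I, X = 'P' })

Items with dot before 'P', with the dot advanced:
  [A → . P +] → [A → P . +]
Closure adds nothing (no advanced item has the dot before a non-terminal).

GOTO = { [A → P . +] }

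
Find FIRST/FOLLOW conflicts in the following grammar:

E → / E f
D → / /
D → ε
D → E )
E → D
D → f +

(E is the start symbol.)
A FIRST/FOLLOW conflict occurs when a non-terminal N has a nullable alternative N → β (β ⇒* ε) and another alternative N → α with FIRST(α) ∩ FOLLOW(N) ≠ ∅: on such a lookahead the parser cannot decide between expanding α and letting N vanish via β.

Nullable non-terminals: D, E.
FIRST sets used below: FIRST(E) = { ')', '/', 'f', ε }, FIRST(D) = { ')', '/', 'f', ε }

D: nullable alternative(s) D → ε; FOLLOW(D) = { $, ')', 'f' }
  D → / /: FIRST \ {ε} = { '/' } — disjoint from FOLLOW(D)
  D → ε: FIRST \ {ε} = { } — this is the only nullable alternative, skip
  D → E ): FIRST \ {ε} = { ')', '/', 'f' } — overlaps FOLLOW(D) on { ')', 'f' }: CONFLICT
  D → f +: FIRST \ {ε} = { 'f' } — overlaps FOLLOW(D) on { 'f' }: CONFLICT

E: nullable alternative(s) E → D; FOLLOW(E) = { $, ')', 'f' }
  E → / E f: FIRST \ {ε} = { '/' } — disjoint from FOLLOW(E)
  E → D: FIRST \ {ε} = { ')', '/', 'f' } — this is the only nullable alternative, skip

So the grammar has 2 FIRST/FOLLOW conflicts (marked CONFLICT above).

Answer: Yes. D → E ')' with FOLLOW(D) on { ')', 'f' }; D → f '+' with FOLLOW(D) on { 'f' }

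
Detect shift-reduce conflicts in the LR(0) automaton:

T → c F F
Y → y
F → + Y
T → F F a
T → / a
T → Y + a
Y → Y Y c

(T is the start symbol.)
Augment with T' → T and build the canonical LR(0) collection (I0 = CLOSURE({[T' → . T]}), then GOTO on every symbol after a dot until no new states appear). It has 18 states:
  I0: { [F → . + Y], [T → . / a], [T → . F F a], [T → . Y + a], [T → . c F F], [T' → . T], [Y → . Y Y c], [Y → . y] }  — shift
  I1: { [F → + . Y], [Y → . Y Y c], [Y → . y] }  — shift
  I2: { [T → / . a] }  — shift
  I3: { [F → . + Y], [T → F . F a] }  — shift
  I4: { [T' → T .] }  — accept
  I5: { [T → Y . + a], [Y → . Y Y c], [Y → . y], [Y → Y . Y c] }  — shift
  I6: { [F → . + Y], [T → c . F F] }  — shift
  I7: { [Y → y .] }  — reduce
  I8: { [F → . + Y], [T → c F . F] }  — shift
  I9: { [T → c F F .] }  — reduce
  I10: { [T → Y + . a] }  — shift
  I11: { [Y → . Y Y c], [Y → . y], [Y → Y . Y c], [Y → Y Y . c] }  — shift
  I12: { [Y → Y Y c .] }  — reduce
  I13: { [T → Y + a .] }  — reduce
  I14: { [T → F F . a] }  — shift
  I15: { [T → F F a .] }  — reduce
  I16: { [T → / a .] }  — reduce
  I17: { [F → + Y .], [Y → . Y Y c], [Y → . y], [Y → Y . Y c] }  — shift, reduce

I17 contains reduce item [F → + Y .] and shift item [Y → . y] — shift-reduce conflict.

Answer: Yes — I17: [F → + Y .] vs [Y → . y]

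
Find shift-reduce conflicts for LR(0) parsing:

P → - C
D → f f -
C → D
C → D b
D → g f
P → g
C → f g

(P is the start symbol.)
A shift-reduce conflict occurs when an LR(0) state has both:
  - a complete (reduce) item [A → α .] (dot at the end), and
  - a shift item [B → β . c γ] (dot before a terminal).

Augment with P' → P and build the canonical LR(0) collection (I0 = CLOSURE({[P' → . P]}), then GOTO on every symbol after a dot until no new states appear). It has 13 states:
  I0: { [P → . - C], [P → . g], [P' → . P] }  — shift
  I1: { [C → . D b], [C → . D], [C → . f g], [D → . f f -], [D → . g f], [P → - . C] }  — shift
  I2: { [P' → P .] }  — accept
  I3: { [P → g .] }  — reduce
  I4: { [P → - C .] }  — reduce
  I5: { [C → D . b], [C → D .] }  — shift, reduce
  I6: { [C → f . g], [D → f . f -] }  — shift
  I7: { [D → g . f] }  — shift
  I8: { [D → g f .] }  — reduce
  I9: { [D → f f . -] }  — shift
  I10: { [C → f g .] }  — reduce
  I11: { [D → f f - .] }  — reduce
  I12: { [C → D b .] }  — reduce

I5 contains reduce item [C → D .] and shift item [C → D . b] — shift-reduce conflict.

Answer: Yes — I5: [C → D .] vs [C → D . b]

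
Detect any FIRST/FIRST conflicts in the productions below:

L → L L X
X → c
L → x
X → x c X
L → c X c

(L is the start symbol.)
Yes. L → L L X / L → x on { 'x' }; L → L L X / L → c X c on { 'c' }

A FIRST/FIRST conflict occurs when two productions N → α and N → β for the same non-terminal have FIRST(α) ∩ FIRST(β) ≠ ∅ (with ε ∈ FIRST of a nullable right-hand side, so two nullable alternatives also conflict).

FIRST sets of the non-terminals at (or reachable through a nullable prefix from) the front of some alternative:
  FIRST(L) = { 'c', 'x' }

Productions for L:
  L → L L X: FIRST = { 'c', 'x' }
  L → x: FIRST = { 'x' }
  L → c X c: FIRST = { 'c' }
Productions for X:
  X → c: FIRST = { 'c' }
  X → x c X: FIRST = { 'x' }

Conflict for L: L → L L X and L → x
  Overlap: { 'x' }
Conflict for L: L → L L X and L → c X c
  Overlap: { 'c' }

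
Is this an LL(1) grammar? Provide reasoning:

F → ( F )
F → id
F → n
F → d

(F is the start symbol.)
For F:
  PREDICT(F → '(' F ')') = { '(' }
  PREDICT(F → id) = { 'id' }
  PREDICT(F → n) = { 'n' }
  PREDICT(F → d) = { 'd' }

All predict sets are disjoint. The grammar IS LL(1).

Answer: Yes, the grammar is LL(1).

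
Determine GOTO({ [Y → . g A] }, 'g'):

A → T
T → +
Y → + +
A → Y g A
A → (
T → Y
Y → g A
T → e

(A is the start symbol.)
{ [A → . (], [A → . T], [A → . Y g A], [T → . +], [T → . Y], [T → . e], [Y → . + +], [Y → . g A], [Y → g . A] }

GOTO(I, 'g') = CLOSURE({ [A → αX.β] : [A → α.Xβ] ∈ I, X = 'g' })

Items with dot before 'g', with the dot advanced:
  [Y → . g A] → [Y → g . A]
Closure of the advanced items:
  [Y → g . A] has the dot before A: add [A → . T], [A → . Y g A], [A → . (]
  [A → . T] has the dot before T: add [T → . +], [T → . Y], [T → . e]
  [A → . Y g A] has the dot before Y: add [Y → . + +], [Y → . g A]

GOTO = { [A → . (], [A → . T], [A → . Y g A], [T → . +], [T → . Y], [T → . e], [Y → . + +], [Y → . g A], [Y → g . A] }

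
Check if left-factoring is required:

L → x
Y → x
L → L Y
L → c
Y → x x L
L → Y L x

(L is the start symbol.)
Left-factoring is needed when two productions for the same non-terminal
share a common prefix on the right-hand side.

Productions for L:
  L → x
  L → L Y
  L → c
  L → Y L x
Productions for Y:
  Y → x
  Y → x x L

Found common prefix 'x' in productions for Y

Answer: Yes, Y has productions with common prefix 'x'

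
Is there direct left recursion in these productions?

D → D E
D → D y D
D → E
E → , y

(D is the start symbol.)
Direct left recursion occurs when N → N α for some non-terminal N (the right-hand side begins with the left-hand side itself).

D → D E: LEFT RECURSIVE (starts with D)
D → D y D: LEFT RECURSIVE (starts with D)
D → E: starts with E
E → , y: starts with ','

The grammar has direct left recursion on: D.

Answer: Yes, D is left-recursive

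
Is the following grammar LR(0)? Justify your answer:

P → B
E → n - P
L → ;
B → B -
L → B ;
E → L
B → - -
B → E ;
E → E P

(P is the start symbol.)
Augment with P' → P and build the canonical LR(0) collection (I0 = CLOSURE({[P' → . P]}), then GOTO on every symbol after a dot until no new states appear). It has 15 states:
  I0: { [B → . - -], [B → . B -], [B → . E ;], [E → . E P], [E → . L], [E → . n - P], [L → . ;], [L → . B ;], [P → . B], [P' → . P] }  — shift
  I1: { [B → - . -] }  — shift
  I2: { [L → ; .] }  — reduce
  I3: { [B → B . -], [L → B . ;], [P → B .] }  — shift, reduce
  I4: { [B → . - -], [B → . B -], [B → . E ;], [B → E . ;], [E → . E P], [E → . L], [E → . n - P], [E → E . P], [L → . ;], [L → . B ;], [P → . B] }  — shift
  I5: { [E → L .] }  — reduce
  I6: { [P' → P .] }  — accept
  I7: { [E → n . - P] }  — shift
  I8: { [B → . - -], [B → . B -], [B → . E ;], [E → . E P], [E → . L], [E → . n - P], [E → n - . P], [L → . ;], [L → . B ;], [P → . B] }  — shift
  I9: { [E → n - P .] }  — reduce
  I10: { [B → E ; .], [L → ; .] }  — 2 reduces
  I11: { [E → E P .] }  — reduce
  I12: { [B → B - .] }  — reduce
  I13: { [L → B ; .] }  — reduce
  I14: { [B → - - .] }  — reduce

Conflict in state I3:
  Shift-reduce conflict between [P → B .] and [B → B . -]
So the grammar is NOT LR(0).

Answer: No. Shift-reduce conflict between [P → B .] and [B → B . -]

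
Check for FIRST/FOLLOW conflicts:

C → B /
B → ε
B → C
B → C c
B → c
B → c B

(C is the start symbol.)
Yes. B → C with FOLLOW(B) on { '/' }; B → C c with FOLLOW(B) on { '/' }

Nullable non-terminals: B.
FIRST sets used below: FIRST(C) = { '/', 'c' }

B: nullable alternative(s) B → ε; FOLLOW(B) = { '/' }
  B → ε: FIRST \ {ε} = { } — this is the only nullable alternative, skip
  B → C: FIRST \ {ε} = { '/', 'c' } — overlaps FOLLOW(B) on { '/' }: CONFLICT
  B → C c: FIRST \ {ε} = { '/', 'c' } — overlaps FOLLOW(B) on { '/' }: CONFLICT
  B → c: FIRST \ {ε} = { 'c' } — disjoint from FOLLOW(B)
  B → c B: FIRST \ {ε} = { 'c' } — disjoint from FOLLOW(B)

C has no nullable alternative, so no FIRST/FOLLOW check is needed there.

So the grammar has 2 FIRST/FOLLOW conflicts (marked CONFLICT above).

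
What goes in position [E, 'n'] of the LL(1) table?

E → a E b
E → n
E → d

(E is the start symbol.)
To find M[E, 'n'], we find productions for E where 'n' is in the predict set (PREDICT(N → α) = (FIRST(α) \ {ε}) ∪ (FOLLOW(N) if α ⇒* ε)).

E → a E b: PREDICT = { 'a' }
E → n: PREDICT = { 'n' }
  'n' is in predict set, so this production goes in M[E, 'n']
E → d: PREDICT = { 'd' }

M[E, 'n'] = E → n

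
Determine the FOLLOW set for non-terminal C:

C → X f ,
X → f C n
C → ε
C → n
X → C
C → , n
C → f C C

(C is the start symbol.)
{ $, ',', 'f', 'n' }

C is the start symbol, so $ ∈ FOLLOW(C).
In X → f C n: C is followed by n, add FIRST(n) \ {ε} = { 'n' }
In X → C: C is at the end, add FOLLOW(X)
In C → f C C: C is followed by C, add FIRST(C) \ {ε} = { ',', 'f', 'n' }
  C is nullable, so FOLLOW(C) is also included — that is the set being defined, nothing new
In C → f C C: C is at the end; this adds FOLLOW(C) to itself — nothing new

The FOLLOW sets referred to above (computed the same way, to a fixed point):
  FOLLOW(X) = { 'f' }

Taking the union: FOLLOW(C) = { $, ',', 'f', 'n' }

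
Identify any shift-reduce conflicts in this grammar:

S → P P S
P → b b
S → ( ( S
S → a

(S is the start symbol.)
Augment with S' → S and build the canonical LR(0) collection (I0 = CLOSURE({[S' → . S]}), then GOTO on every symbol after a dot until no new states appear). It has 11 states:
  I0: { [P → . b b], [S → . ( ( S], [S → . P P S], [S → . a], [S' → . S] }  — shift
  I1: { [S → ( . ( S] }  — shift
  I2: { [P → . b b], [S → P . P S] }  — shift
  I3: { [S' → S .] }  — accept
  I4: { [S → a .] }  — reduce
  I5: { [P → b . b] }  — shift
  I6: { [P → b b .] }  — reduce
  I7: { [P → . b b], [S → . ( ( S], [S → . P P S], [S → . a], [S → P P . S] }  — shift
  I8: { [S → P P S .] }  — reduce
  I9: { [P → . b b], [S → ( ( . S], [S → . ( ( S], [S → . P P S], [S → . a] }  — shift
  I10: { [S → ( ( S .] }  — reduce

No state contains both a complete item and a shift item.

Answer: No shift-reduce conflicts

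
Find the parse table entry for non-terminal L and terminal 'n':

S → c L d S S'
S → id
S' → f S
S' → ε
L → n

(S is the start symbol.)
To find M[L, 'n'], we find productions for L where 'n' is in the predict set (PREDICT(N → α) = (FIRST(α) \ {ε}) ∪ (FOLLOW(N) if α ⇒* ε)).

L → n: PREDICT = { 'n' }
  'n' is in predict set, so this production goes in M[L, 'n']

M[L, 'n'] = L → n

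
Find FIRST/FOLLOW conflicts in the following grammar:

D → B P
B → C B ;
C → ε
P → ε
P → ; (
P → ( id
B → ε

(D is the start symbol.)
A FIRST/FOLLOW conflict occurs when a non-terminal N has a nullable alternative N → β (β ⇒* ε) and another alternative N → α with FIRST(α) ∩ FOLLOW(N) ≠ ∅: on such a lookahead the parser cannot decide between expanding α and letting N vanish via β.

Nullable non-terminals: B, C, D, P.
FIRST sets used below: FIRST(C) = { ε }, FIRST(B) = { ';', ε }

B: nullable alternative(s) B → ε; FOLLOW(B) = { $, '(', ';' }
  B → C B ;: FIRST \ {ε} = { ';' } — overlaps FOLLOW(B) on { ';' }: CONFLICT
  B → ε: FIRST \ {ε} = { } — this is the only nullable alternative, skip
C has a nullable alternative but only one production, so nothing to check.
D has a nullable alternative but only one production, so nothing to check.

P: nullable alternative(s) P → ε; FOLLOW(P) = { $ }
  P → ε: FIRST \ {ε} = { } — this is the only nullable alternative, skip
  P → ; (: FIRST \ {ε} = { ';' } — disjoint from FOLLOW(P)
  P → ( id: FIRST \ {ε} = { '(' } — disjoint from FOLLOW(P)

So the grammar has 1 FIRST/FOLLOW conflict (marked CONFLICT above).

Answer: Yes. B → C B ';' with FOLLOW(B) on { ';' }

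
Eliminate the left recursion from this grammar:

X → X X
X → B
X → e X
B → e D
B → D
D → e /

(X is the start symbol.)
X → B X'
X → e X X'
X' → X X'
X' → ε
B → e D
B → D
D → e /

X is directly left-recursive. The standard transformation for
  A → A α₁ | ... | A α_m | β₁ | ... | β_n
is
  A  → β₁ A' | ... | β_n A'
  A' → α₁ A' | ... | α_m A' | ε

X → B becomes X → B X'
X → e X becomes X → e X X'
X → X X becomes X' → X X'
Add X' → ε

Productions for other non-terminals are unchanged:
  B → e D
  B → D
  D → e /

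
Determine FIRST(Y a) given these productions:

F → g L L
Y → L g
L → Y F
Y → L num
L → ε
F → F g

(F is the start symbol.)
{ 'g', 'num' }

FIRST sets of the non-terminals involved (from the grammar, by fixed-point iteration):
  FIRST(Y) = { 'g', 'num' }

To compute FIRST(Y a), process the symbols left to right:
Symbol Y is a non-terminal. Add FIRST(Y) \ {ε} = { 'g', 'num' }
Y is not nullable (ε ∉ FIRST(Y)), so stop here.
FIRST(Y a) = { 'g', 'num' }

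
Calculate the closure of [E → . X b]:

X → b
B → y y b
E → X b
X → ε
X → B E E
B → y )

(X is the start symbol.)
{ [B → . y )], [B → . y y b], [E → . X b], [X → . B E E], [X → . b], [X → .] }

Start with: [E → . X b]
  [E → . X b] has the dot before X: add [X → . b], [X → .], [X → . B E E]
  [X → . B E E] has the dot before B: add [B → . y y b], [B → . y )]
No further items can be added.

CLOSURE = { [B → . y )], [B → . y y b], [E → . X b], [X → . B E E], [X → . b], [X → .] }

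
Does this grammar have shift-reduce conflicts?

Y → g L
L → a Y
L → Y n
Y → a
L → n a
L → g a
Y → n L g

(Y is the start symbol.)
Augment with Y' → Y and build the canonical LR(0) collection (I0 = CLOSURE({[Y' → . Y]}), then GOTO on every symbol after a dot until no new states appear). It has 16 states:
  I0: { [Y → . a], [Y → . g L], [Y → . n L g], [Y' → . Y] }  — shift
  I1: { [Y' → Y .] }  — accept
  I2: { [Y → a .] }  — reduce
  I3: { [L → . Y n], [L → . a Y], [L → . g a], [L → . n a], [Y → . a], [Y → . g L], [Y → . n L g], [Y → g . L] }  — shift
  I4: { [L → . Y n], [L → . a Y], [L → . g a], [L → . n a], [Y → . a], [Y → . g L], [Y → . n L g], [Y → n . L g] }  — shift
  I5: { [Y → n L . g] }  — shift
  I6: { [L → Y . n] }  — shift
  I7: { [L → a . Y], [Y → . a], [Y → . g L], [Y → . n L g], [Y → a .] }  — shift, reduce
  I8: { [L → . Y n], [L → . a Y], [L → . g a], [L → . n a], [L → g . a], [Y → . a], [Y → . g L], [Y → . n L g], [Y → g . L] }  — shift
  I9: { [L → . Y n], [L → . a Y], [L → . g a], [L → . n a], [L → n . a], [Y → . a], [Y → . g L], [Y → . n L g], [Y → n . L g] }  — shift
  I10: { [L → a . Y], [L → n a .], [Y → . a], [Y → . g L], [Y → . n L g], [Y → a .] }  — shift, 2 reduces
  I11: { [L → a Y .] }  — reduce
  I12: { [Y → g L .] }  — reduce
  I13: { [L → a . Y], [L → g a .], [Y → . a], [Y → . g L], [Y → . n L g], [Y → a .] }  — shift, 2 reduces
  I14: { [L → Y n .] }  — reduce
  I15: { [Y → n L g .] }  — reduce

I7 contains reduce item [Y → a .] and shift items [Y → . a], [Y → . g L], [Y → . n L g] — shift-reduce conflict.
I10 contains reduce items [L → n a .], [Y → a .] and shift items [Y → . a], [Y → . g L], [Y → . n L g] — shift-reduce conflict.
I13 contains reduce items [L → g a .], [Y → a .] and shift items [Y → . a], [Y → . g L], [Y → . n L g] — shift-reduce conflict.

Answer: Yes — I7: [Y → a .] vs [Y → . a]; I10: [L → n a .] vs [Y → . a]; I13: [L → g a .] vs [Y → . a]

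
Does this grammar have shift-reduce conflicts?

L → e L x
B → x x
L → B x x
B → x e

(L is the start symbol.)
A shift-reduce conflict occurs when an LR(0) state has both:
  - a complete (reduce) item [A → α .] (dot at the end), and
  - a shift item [B → β . c γ] (dot before a terminal).

Augment with L' → L and build the canonical LR(0) collection (I0 = CLOSURE({[L' → . L]}), then GOTO on every symbol after a dot until no new states appear). It has 11 states:
  I0: { [B → . x e], [B → . x x], [L → . B x x], [L → . e L x], [L' → . L] }  — shift
  I1: { [L → B . x x] }  — shift
  I2: { [L' → L .] }  — accept
  I3: { [B → . x e], [B → . x x], [L → . B x x], [L → . e L x], [L → e . L x] }  — shift
  I4: { [B → x . e], [B → x . x] }  — shift
  I5: { [B → x e .] }  — reduce
  I6: { [B → x x .] }  — reduce
  I7: { [L → e L . x] }  — shift
  I8: { [L → e L x .] }  — reduce
  I9: { [L → B x . x] }  — shift
  I10: { [L → B x x .] }  — reduce

No state contains both a complete item and a shift item.

Answer: No shift-reduce conflicts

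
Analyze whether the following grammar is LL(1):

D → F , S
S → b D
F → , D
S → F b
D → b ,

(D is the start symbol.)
Yes, the grammar is LL(1).

A grammar is LL(1) if for each non-terminal N with multiple productions, the predict sets of those productions are pairwise disjoint, where PREDICT(N → α) = (FIRST(α) \ {ε}) ∪ (FOLLOW(N) if α ⇒* ε).

Relevant sets:
  FIRST(F) = { ',' }

For D:
  PREDICT(D → F ',' S) = { ',' }
  PREDICT(D → b ',') = { 'b' }
For S:
  PREDICT(S → b D) = { 'b' }
  PREDICT(S → F b) = { ',' }
F has a single production, so nothing to check there.

All predict sets are disjoint. The grammar IS LL(1).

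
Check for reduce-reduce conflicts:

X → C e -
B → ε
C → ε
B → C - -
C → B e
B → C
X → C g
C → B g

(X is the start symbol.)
Yes — I0: [B → .] vs [C → .]

A reduce-reduce conflict occurs when an LR(0) state has two complete items [A → α .] and [B → β .] — both call for a reduction, and with no lookahead the parser cannot choose between them.

Augment with X' → X and build the canonical LR(0) collection (I0 = CLOSURE({[X' → . X]}), then GOTO on every symbol after a dot until no new states appear). It has 11 states:
  I0: { [B → . C - -], [B → . C], [B → .], [C → . B e], [C → . B g], [C → .], [X → . C e -], [X → . C g], [X' → . X] }  — 2 reduces
  I1: { [C → B . e], [C → B . g] }  — shift
  I2: { [B → C . - -], [B → C .], [X → C . e -], [X → C . g] }  — shift, reduce
  I3: { [X' → X .] }  — accept
  I4: { [B → C - . -] }  — shift
  I5: { [X → C e . -] }  — shift
  I6: { [X → C g .] }  — reduce
  I7: { [X → C e - .] }  — reduce
  I8: { [B → C - - .] }  — reduce
  I9: { [C → B e .] }  — reduce
  I10: { [C → B g .] }  — reduce

I0 contains complete items [B → .], [C → .] — reduce-reduce conflict.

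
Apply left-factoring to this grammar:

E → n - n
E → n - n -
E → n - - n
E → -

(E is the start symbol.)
E → n - E'
E' → n E''
E'' → ε
E'' → -
E' → - n
E → -

Left-factoring transforms A → αβ₁ | αβ₂ into A → αA' and A' → β₁ | β₂
(α is the longest common prefix among the alternatives). Repeat until
no nonterminal has two alternatives with a common prefix.

Round 1: E has alternatives sharing prefix 'n -'. Introduce E': E → n - E'
  Add: E' → n
  Add: E' → n -
  Add: E' → - n

Round 2: E' has alternatives sharing prefix 'n'. Introduce E'': E' → n E''
  Add: E'' → ε
  Add: E'' → -

No remaining common prefixes — done.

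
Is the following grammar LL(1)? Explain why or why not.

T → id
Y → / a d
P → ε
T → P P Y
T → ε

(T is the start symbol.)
Relevant sets:
  FIRST(P) = { ε }
  FIRST(Y) = { '/' }
  FOLLOW(T) = { $ }

For T:
  PREDICT(T → id) = { 'id' }
  PREDICT(T → P P Y) = { '/' }
  PREDICT(T → ε) = { $ }
Y, P have a single production, so nothing to check there.

All predict sets are disjoint. The grammar IS LL(1).

Answer: Yes, the grammar is LL(1).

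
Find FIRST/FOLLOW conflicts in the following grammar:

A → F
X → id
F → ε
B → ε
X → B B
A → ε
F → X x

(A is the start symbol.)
A FIRST/FOLLOW conflict occurs when a non-terminal N has a nullable alternative N → β (β ⇒* ε) and another alternative N → α with FIRST(α) ∩ FOLLOW(N) ≠ ∅: on such a lookahead the parser cannot decide between expanding α and letting N vanish via β.

Nullable non-terminals: A, B, F, X.
FIRST sets used below: FIRST(F) = { 'id', 'x', ε }, FIRST(X) = { 'id', ε }, FIRST(B) = { ε }

A: nullable alternative(s) A → F, A → ε; FOLLOW(A) = { $ }
  A → F: FIRST \ {ε} = { 'id', 'x' } — disjoint from FOLLOW(A)
  A → ε: FIRST \ {ε} = { } — disjoint from FOLLOW(A)
B has a nullable alternative but only one production, so nothing to check.

F: nullable alternative(s) F → ε; FOLLOW(F) = { $ }
  F → ε: FIRST \ {ε} = { } — this is the only nullable alternative, skip
  F → X x: FIRST \ {ε} = { 'id', 'x' } — disjoint from FOLLOW(F)

X: nullable alternative(s) X → B B; FOLLOW(X) = { 'x' }
  X → id: FIRST \ {ε} = { 'id' } — disjoint from FOLLOW(X)
  X → B B: FIRST \ {ε} = { } — this is the only nullable alternative, skip

No FIRST/FOLLOW conflicts found.

Answer: No FIRST/FOLLOW conflicts.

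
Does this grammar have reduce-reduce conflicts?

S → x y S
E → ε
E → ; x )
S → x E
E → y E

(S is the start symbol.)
A reduce-reduce conflict occurs when an LR(0) state has two complete items [A → α .] and [B → β .] — both call for a reduction, and with no lookahead the parser cannot choose between them.

Augment with S' → S and build the canonical LR(0) collection (I0 = CLOSURE({[S' → . S]}), then GOTO on every symbol after a dot until no new states appear). It has 11 states:
  I0: { [S → . x E], [S → . x y S], [S' → . S] }  — shift
  I1: { [S' → S .] }  — accept
  I2: { [E → . ; x )], [E → . y E], [E → .], [S → x . E], [S → x . y S] }  — shift, reduce
  I3: { [E → ; . x )] }  — shift
  I4: { [S → x E .] }  — reduce
  I5: { [E → . ; x )], [E → . y E], [E → .], [E → y . E], [S → . x E], [S → . x y S], [S → x y . S] }  — shift, reduce
  I6: { [E → y E .] }  — reduce
  I7: { [S → x y S .] }  — reduce
  I8: { [E → . ; x )], [E → . y E], [E → .], [E → y . E] }  — shift, reduce
  I9: { [E → ; x . )] }  — shift
  I10: { [E → ; x ) .] }  — reduce

No state contains more than one complete item.

Answer: No reduce-reduce conflicts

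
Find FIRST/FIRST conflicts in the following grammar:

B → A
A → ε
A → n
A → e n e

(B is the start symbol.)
Productions for A:
  A → ε: FIRST = { ε }
  A → n: FIRST = { 'n' }
  A → e n e: FIRST = { 'e' }
B has only one production, so no FIRST/FIRST conflict is possible there.

All alternatives of each non-terminal have pairwise disjoint FIRST sets.

Answer: No FIRST/FIRST conflicts.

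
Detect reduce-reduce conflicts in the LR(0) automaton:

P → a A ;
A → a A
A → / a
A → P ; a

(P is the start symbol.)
No reduce-reduce conflicts

A reduce-reduce conflict occurs when an LR(0) state has two complete items [A → α .] and [B → β .] — both call for a reduction, and with no lookahead the parser cannot choose between them.

Augment with P' → P and build the canonical LR(0) collection (I0 = CLOSURE({[P' → . P]}), then GOTO on every symbol after a dot until no new states appear). It has 12 states:
  I0: { [P → . a A ;], [P' → . P] }  — shift
  I1: { [P' → P .] }  — accept
  I2: { [A → . / a], [A → . P ; a], [A → . a A], [P → . a A ;], [P → a . A ;] }  — shift
  I3: { [A → / . a] }  — shift
  I4: { [P → a A . ;] }  — shift
  I5: { [A → P . ; a] }  — shift
  I6: { [A → . / a], [A → . P ; a], [A → . a A], [A → a . A], [P → . a A ;], [P → a . A ;] }  — shift
  I7: { [A → a A .], [P → a A . ;] }  — shift, reduce
  I8: { [P → a A ; .] }  — reduce
  I9: { [A → P ; . a] }  — shift
  I10: { [A → P ; a .] }  — reduce
  I11: { [A → / a .] }  — reduce

No state contains more than one complete item.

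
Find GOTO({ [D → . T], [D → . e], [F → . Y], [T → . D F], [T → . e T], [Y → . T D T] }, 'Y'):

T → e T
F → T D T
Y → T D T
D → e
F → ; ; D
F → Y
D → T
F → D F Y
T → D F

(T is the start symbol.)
{ [F → Y .] }

GOTO(I, 'Y') = CLOSURE({ [A → αX.β] : [A → α.Xβ] ∈ I, X = 'Y' })

Items with dot before 'Y', with the dot advanced:
  [F → . Y] → [F → Y .]
Closure adds nothing (no advanced item has the dot before a non-terminal).

GOTO = { [F → Y .] }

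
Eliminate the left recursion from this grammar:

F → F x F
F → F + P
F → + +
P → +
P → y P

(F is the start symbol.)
F is directly left-recursive. The standard transformation for
  A → A α₁ | ... | A α_m | β₁ | ... | β_n
is
  A  → β₁ A' | ... | β_n A'
  A' → α₁ A' | ... | α_m A' | ε

F → + + becomes F → + + F'
F → F x F becomes F' → x F F'
F → F + P becomes F' → + P F'
Add F' → ε

Productions for other non-terminals are unchanged:
  P → +
  P → y P

Resulting grammar:
F → + + F'
F' → x F F'
F' → + P F'
F' → ε
P → +
P → y P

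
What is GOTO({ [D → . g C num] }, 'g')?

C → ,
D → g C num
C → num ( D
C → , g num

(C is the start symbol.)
GOTO(I, 'g') = CLOSURE({ [A → αX.β] : [A → α.Xβ] ∈ I, X = 'g' })

Items with dot before 'g', with the dot advanced:
  [D → . g C num] → [D → g . C num]
Closure of the advanced items:
  [D → g . C num] has the dot before C: add [C → . ,], [C → . num ( D], [C → . , g num]

GOTO = { [C → . , g num], [C → . ,], [C → . num ( D], [D → g . C num] }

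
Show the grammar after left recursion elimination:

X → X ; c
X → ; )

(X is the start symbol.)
X → ; ) X'
X' → ; c X'
X' → ε

X is directly left-recursive. The standard transformation for
  A → A α₁ | ... | A α_m | β₁ | ... | β_n
is
  A  → β₁ A' | ... | β_n A'
  A' → α₁ A' | ... | α_m A' | ε

X → ; ) becomes X → ; ) X'
X → X ; c becomes X' → ; c X'
Add X' → ε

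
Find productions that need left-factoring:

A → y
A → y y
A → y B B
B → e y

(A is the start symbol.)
Yes, A has productions with common prefix 'y'

Left-factoring is needed when two productions for the same non-terminal
share a common prefix on the right-hand side.

Productions for A:
  A → y
  A → y y
  A → y B B

Found common prefix 'y' in productions for A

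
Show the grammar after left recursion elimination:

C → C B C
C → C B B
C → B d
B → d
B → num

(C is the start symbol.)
C is directly left-recursive. The standard transformation for
  A → A α₁ | ... | A α_m | β₁ | ... | β_n
is
  A  → β₁ A' | ... | β_n A'
  A' → α₁ A' | ... | α_m A' | ε

C → B d becomes C → B d C'
C → C B C becomes C' → B C C'
C → C B B becomes C' → B B C'
Add C' → ε

Productions for other non-terminals are unchanged:
  B → d
  B → num

Resulting grammar:
C → B d C'
C' → B C C'
C' → B B C'
C' → ε
B → d
B → num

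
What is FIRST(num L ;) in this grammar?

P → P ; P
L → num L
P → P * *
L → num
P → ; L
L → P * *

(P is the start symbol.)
{ 'num' }

To compute FIRST(num L ;), process the symbols left to right:
Symbol num is a terminal. Add 'num' and stop.
FIRST(num L ;) = { 'num' }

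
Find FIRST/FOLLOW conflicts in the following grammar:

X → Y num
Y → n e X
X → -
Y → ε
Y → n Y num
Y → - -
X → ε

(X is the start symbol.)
A FIRST/FOLLOW conflict occurs when a non-terminal N has a nullable alternative N → β (β ⇒* ε) and another alternative N → α with FIRST(α) ∩ FOLLOW(N) ≠ ∅: on such a lookahead the parser cannot decide between expanding α and letting N vanish via β.

Nullable non-terminals: X, Y.
FIRST sets used below: FIRST(Y) = { '-', 'n', ε }

X: nullable alternative(s) X → ε; FOLLOW(X) = { $, 'num' }
  X → Y num: FIRST \ {ε} = { '-', 'n', 'num' } — overlaps FOLLOW(X) on { 'num' }: CONFLICT
  X → -: FIRST \ {ε} = { '-' } — disjoint from FOLLOW(X)
  X → ε: FIRST \ {ε} = { } — this is the only nullable alternative, skip

Y: nullable alternative(s) Y → ε; FOLLOW(Y) = { 'num' }
  Y → n e X: FIRST \ {ε} = { 'n' } — disjoint from FOLLOW(Y)
  Y → ε: FIRST \ {ε} = { } — this is the only nullable alternative, skip
  Y → n Y num: FIRST \ {ε} = { 'n' } — disjoint from FOLLOW(Y)
  Y → - -: FIRST \ {ε} = { '-' } — disjoint from FOLLOW(Y)

So the grammar has 1 FIRST/FOLLOW conflict (marked CONFLICT above).

Answer: Yes. X → Y num with FOLLOW(X) on { 'num' }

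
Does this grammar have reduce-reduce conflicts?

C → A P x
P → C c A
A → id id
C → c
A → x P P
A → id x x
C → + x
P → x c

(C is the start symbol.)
Augment with C' → C and build the canonical LR(0) collection (I0 = CLOSURE({[C' → . C]}), then GOTO on every symbol after a dot until no new states appear). It has 20 states:
  I0: { [A → . id id], [A → . id x x], [A → . x P P], [C → . + x], [C → . A P x], [C → . c], [C' → . C] }  — shift
  I1: { [C → + . x] }  — shift
  I2: { [A → . id id], [A → . id x x], [A → . x P P], [C → . + x], [C → . A P x], [C → . c], [C → A . P x], [P → . C c A], [P → . x c] }  — shift
  I3: { [C' → C .] }  — accept
  I4: { [C → c .] }  — reduce
  I5: { [A → id . id], [A → id . x x] }  — shift
  I6: { [A → . id id], [A → . id x x], [A → . x P P], [A → x . P P], [C → . + x], [C → . A P x], [C → . c], [P → . C c A], [P → . x c] }  — shift
  I7: { [P → C . c A] }  — shift
  I8: { [A → . id id], [A → . id x x], [A → . x P P], [A → x P . P], [C → . + x], [C → . A P x], [C → . c], [P → . C c A], [P → . x c] }  — shift
  I9: { [A → . id id], [A → . id x x], [A → . x P P], [A → x . P P], [C → . + x], [C → . A P x], [C → . c], [P → . C c A], [P → . x c], [P → x . c] }  — shift
  I10: { [C → c .], [P → x c .] }  — 2 reduces
  I11: { [A → x P P .] }  — reduce
  I12: { [A → . id id], [A → . id x x], [A → . x P P], [P → C c . A] }  — shift
  I13: { [P → C c A .] }  — reduce
  I14: { [A → id id .] }  — reduce
  I15: { [A → id x . x] }  — shift
  I16: { [A → id x x .] }  — reduce
  I17: { [C → A P . x] }  — shift
  I18: { [C → A P x .] }  — reduce
  I19: { [C → + x .] }  — reduce

I10 contains complete items [C → c .], [P → x c .] — reduce-reduce conflict.

Answer: Yes — I10: [C → c .] vs [P → x c .]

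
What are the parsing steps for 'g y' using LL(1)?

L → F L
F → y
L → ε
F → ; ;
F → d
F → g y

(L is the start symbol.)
Stack is shown with the top on the left.

Stack    Input  Action
----------------------
L $      g y $  output L → F L
F L $    g y $  output F → g y
g y L $  g y $  match 'g'
y L $    y $    match 'y'
L $      $      output L → ε
$        $      accept

The string is accepted.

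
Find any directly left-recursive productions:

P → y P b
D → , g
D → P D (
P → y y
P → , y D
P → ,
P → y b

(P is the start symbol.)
No direct left recursion

Direct left recursion occurs when N → N α for some non-terminal N (the right-hand side begins with the left-hand side itself).

P → y P b: starts with y
D → , g: starts with ','
D → P D (: starts with P
P → y y: starts with y
P → , y D: starts with ','
P → ,: starts with ','
P → y b: starts with y

No direct left recursion found.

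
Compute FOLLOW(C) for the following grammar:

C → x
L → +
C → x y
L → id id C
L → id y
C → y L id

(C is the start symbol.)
To compute FOLLOW(C), find every occurrence of C on a right-hand side N → α C β: add FIRST(β) \ {ε}, and if β is empty or nullable also add FOLLOW(N). Iterate to a fixed point.

C is the start symbol, so $ ∈ FOLLOW(C).
In L → id id C: C is at the end, add FOLLOW(L)

The FOLLOW sets referred to above (computed the same way, to a fixed point):
  FOLLOW(L) = { 'id' }

Taking the union: FOLLOW(C) = { $, 'id' }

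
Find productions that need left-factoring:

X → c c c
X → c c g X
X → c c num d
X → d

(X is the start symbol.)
Left-factoring is needed when two productions for the same non-terminal
share a common prefix on the right-hand side.

Productions for X:
  X → c c c
  X → c c g X
  X → c c num d
  X → d

Found common prefix 'c c' in productions for X

Answer: Yes, X has productions with common prefix 'c c'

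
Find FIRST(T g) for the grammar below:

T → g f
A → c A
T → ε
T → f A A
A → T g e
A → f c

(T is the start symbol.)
{ 'f', 'g' }

FIRST sets of the non-terminals involved (from the grammar, by fixed-point iteration):
  FIRST(T) = { 'f', 'g', ε }

To compute FIRST(T g), process the symbols left to right:
Symbol T is a non-terminal. Add FIRST(T) \ {ε} = { 'f', 'g' }
T is nullable (ε ∈ FIRST(T)), continue to the next symbol.
Symbol g is a terminal. Add 'g' and stop.
FIRST(T g) = { 'f', 'g' }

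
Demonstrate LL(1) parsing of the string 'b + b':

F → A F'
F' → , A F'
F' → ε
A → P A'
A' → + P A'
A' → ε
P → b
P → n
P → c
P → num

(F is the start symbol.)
LL(1) parsing maintains a stack (initially the start symbol over $) and the input. At each step: if the stack top is a terminal, match it against the current input token; if it is a non-terminal N, replace it with the RHS of M[N, lookahead] (the unique production whose predict set contains the lookahead).

Stack is shown with the top on the left.

Stack        Input    Action
----------------------------
F $          b + b $  output F → A F'
A F' $       b + b $  output A → P A'
P A' F' $    b + b $  output P → b
b A' F' $    b + b $  match 'b'
A' F' $      + b $    output A' → + P A'
+ P A' F' $  + b $    match '+'
P A' F' $    b $      output P → b
b A' F' $    b $      match 'b'
A' F' $      $        output A' → ε
F' $         $        output F' → ε
$            $        accept

The string is accepted.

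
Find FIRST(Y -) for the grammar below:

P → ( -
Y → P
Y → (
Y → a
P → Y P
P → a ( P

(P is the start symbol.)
FIRST sets of the non-terminals involved (from the grammar, by fixed-point iteration):
  FIRST(Y) = { '(', 'a' }

To compute FIRST(Y -), process the symbols left to right:
Symbol Y is a non-terminal. Add FIRST(Y) \ {ε} = { '(', 'a' }
Y is not nullable (ε ∉ FIRST(Y)), so stop here.
FIRST(Y -) = { '(', 'a' }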